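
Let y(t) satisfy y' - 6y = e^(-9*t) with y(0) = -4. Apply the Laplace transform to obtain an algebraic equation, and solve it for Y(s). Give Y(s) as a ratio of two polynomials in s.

Y(s) = (-4*s - 35)/(s^2 + 3*s - 54)

Transform both sides with L{·}.
Using L{y'} = sY - y(0) = sY - (-4), the left side becomes (s - 6)Y - (-4).
The right side is L{e^(-9*t)} = 1/(s + 9).
So (s - 6)Y = 1/(s + 9) + (-4).
Divide through and combine into a single rational function.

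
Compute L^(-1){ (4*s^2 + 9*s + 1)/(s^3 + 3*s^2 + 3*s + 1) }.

Factor the denominator: s^3 + 3*s^2 + 3*s + 1 = (s + 1)^3.
Partial fraction decomposition gives [4/(s + 1)] + [(s + 1)^(-2)] + [-4/(s + 1)^3].
Invert each term: 4/(s + 1) ↔ 4e^(-t); 1/(s + 1)^2 ↔ t·e^(-t); -4/(s + 1)^3 ↔ (-2)t^2·e^(-t).

-2*t^2*exp(-t) + t*exp(-t) + 4*exp(-t)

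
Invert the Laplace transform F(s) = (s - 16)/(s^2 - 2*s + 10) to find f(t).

Complete the square in the denominator: s^2 - 2*s + 10 = (s - 1)^2 + 3^2.
Split the numerator to match: s - 16 = 1·(s - 1) - 5·3.
Invert each term: 1·(s - 1)/((s - 1)^2 + 9) ↔ e^(t)cos(3t); -5·3/((s - 1)^2 + 9) ↔ -5e^(t)sin(3t).

f(t) = -5*exp(t)*sin(3*t) + exp(t)*cos(3*t)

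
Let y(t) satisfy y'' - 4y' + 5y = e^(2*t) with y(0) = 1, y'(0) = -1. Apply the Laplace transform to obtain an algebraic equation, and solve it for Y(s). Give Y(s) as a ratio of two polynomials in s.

Y(s) = (s^2 - 7*s + 11)/(s^3 - 6*s^2 + 13*s - 10)

Laplace-transform each side.
The derivative rules (L{y''} = s^2 Y - s·y(0) - y'(0) and L{y'} = sY - y(0), with y(0) = 1, y'(0) = -1) turn the left side into (s^2 - 4*s + 5)Y - (s - 5).
The right side is L{e^(2*t)} = 1/(s - 2).
So (s^2 - 4*s + 5)Y = 1/(s - 2) + (s - 5).
Divide through and combine into a single rational function.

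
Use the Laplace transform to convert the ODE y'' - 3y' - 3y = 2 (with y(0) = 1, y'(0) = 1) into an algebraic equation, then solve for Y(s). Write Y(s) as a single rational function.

Y(s) = (s^2 - 2*s + 2)/(s^3 - 3*s^2 - 3*s)

Laplace-transform each side.
With L{y''} = s^2 Y - s·y(0) - y'(0) and L{y'} = sY - y(0), with y(0) = 1, y'(0) = 1: the LHS transforms to (s^2 - 3*s - 3)Y - (s - 2).
The right side is L{2} = 2/s.
So (s^2 - 3*s - 3)Y = 2/s + (s - 2).
Isolate Y and clear denominators.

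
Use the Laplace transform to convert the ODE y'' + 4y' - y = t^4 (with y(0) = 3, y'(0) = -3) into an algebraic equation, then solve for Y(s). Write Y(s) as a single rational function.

Y(s) = (3*s^6 + 9*s^5 + 24)/(s^7 + 4*s^6 - s^5)

Laplace-transform each side.
The derivative rules (L{y''} = s^2 Y - s·y(0) - y'(0) and L{y'} = sY - y(0), with y(0) = 3, y'(0) = -3) turn the left side into (s^2 + 4*s - 1)Y - (3*s + 9).
The right side is L{t^4} = 24/s^5.
So (s^2 + 4*s - 1)Y = 24/s^5 + (3*s + 9).
Divide through and combine into a single rational function.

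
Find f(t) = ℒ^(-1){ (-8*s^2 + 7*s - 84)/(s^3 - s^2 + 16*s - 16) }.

f(t) = -5*exp(t) + sin(4*t) - 3*cos(4*t)

Factor the denominator: s^3 - s^2 + 16*s - 16 = (s - 1)*(s^2 + 16).
Partial fraction decomposition gives [-5/(s - 1)] + [-3*s/(s^2 + 16)] + [4/(s^2 + 16)].
Invert each term: -5/(s - 1) ↔ -5e^(t); -3·s/(s^2 + 16) ↔ -3cos(4t); 1·4/(s^2 + 16) ↔ sin(4t).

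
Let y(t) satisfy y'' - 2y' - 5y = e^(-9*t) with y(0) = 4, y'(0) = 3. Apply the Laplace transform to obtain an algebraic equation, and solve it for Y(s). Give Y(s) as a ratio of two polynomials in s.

Transform both sides with L{·}.
The derivative rules (L{y''} = s^2 Y - s·y(0) - y'(0) and L{y'} = sY - y(0), with y(0) = 4, y'(0) = 3) turn the left side into (s^2 - 2*s - 5)Y - (4*s - 5).
The right side is L{e^(-9*t)} = 1/(s + 9).
So (s^2 - 2*s - 5)Y = 1/(s + 9) + (4*s - 5).
Divide through and combine into a single rational function.

Y(s) = (4*s^2 + 31*s - 44)/(s^3 + 7*s^2 - 23*s - 45)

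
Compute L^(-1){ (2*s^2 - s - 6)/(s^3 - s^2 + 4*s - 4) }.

-exp(t) + sin(2*t) + 3*cos(2*t)

Factor the denominator: s^3 - s^2 + 4*s - 4 = (s - 1)*(s^2 + 4).
Partial fraction decomposition gives [-1/(s - 1)] + [3*s/(s^2 + 4)] + [2/(s^2 + 4)].
Invert each term: -1/(s - 1) ↔ -e^(t); 3·s/(s^2 + 4) ↔ 3cos(2t); 1·2/(s^2 + 4) ↔ sin(2t).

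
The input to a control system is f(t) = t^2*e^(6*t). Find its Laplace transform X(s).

X(s) = 2/(s - 6)^3

L{e^(6t)} = 1/(s - 6).
Then apply L{t^2·g(t)} = (-1)^2 d^2/ds^2[G(s)] with G(s) = 1/(s - 6):
differentiating 2 times and applying the sign gives 2/(s - 6)^3.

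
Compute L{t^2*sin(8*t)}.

16*(3*s^2 - 64)/(s^2 + 64)^3

L{sin(8t)} = 8/(s^2 + 64).
Then apply L{t^2·g(t)} = (-1)^2 d^2/ds^2[G(s)] with G(s) = 8/(s^2 + 64):
differentiating 2 times and applying the sign gives 16*(3*s^2 - 64)/(s^2 + 64)^3.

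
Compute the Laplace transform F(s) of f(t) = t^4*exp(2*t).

F(s) = 24/(s - 2)^5

L{t^4} = 4!/s^5 = 24/s^5.
By the first shifting theorem, multiplying by e^(2t) replaces s with s - 2.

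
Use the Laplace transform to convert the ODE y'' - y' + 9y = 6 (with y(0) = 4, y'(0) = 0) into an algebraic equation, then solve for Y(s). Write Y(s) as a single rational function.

Apply the Laplace transform to the equation.
With L{y''} = s^2 Y - s·y(0) - y'(0) and L{y'} = sY - y(0), with y(0) = 4, y'(0) = 0: the LHS transforms to (s^2 - s + 9)Y - (4*s - 4).
The right side is L{6} = 6/s.
So (s^2 - s + 9)Y = 6/s + (4*s - 4).
Divide through and combine into a single rational function.

Y(s) = (4*s^2 - 4*s + 6)/(s^3 - s^2 + 9*s)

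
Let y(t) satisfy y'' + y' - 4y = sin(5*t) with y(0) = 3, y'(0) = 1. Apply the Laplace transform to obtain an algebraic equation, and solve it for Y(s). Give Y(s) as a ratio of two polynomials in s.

Y(s) = (3*s^3 + 4*s^2 + 75*s + 105)/(s^4 + s^3 + 21*s^2 + 25*s - 100)

Apply the Laplace transform to the equation.
Using L{y''} = s^2 Y - s·y(0) - y'(0) and L{y'} = sY - y(0), with y(0) = 3, y'(0) = 1, the left side becomes (s^2 + s - 4)Y - (3*s + 4).
The right side is L{sin(5*t)} = 5/(s^2 + 25).
So (s^2 + s - 4)Y = 5/(s^2 + 25) + (3*s + 4).
Solve for Y(s) and write it as one ratio of polynomials.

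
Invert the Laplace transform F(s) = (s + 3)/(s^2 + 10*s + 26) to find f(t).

Complete the square in the denominator: s^2 + 10*s + 26 = (s + 5)^2 + 1^2.
Split the numerator to match: s + 3 = 1·(s + 5) - 2·1.
Invert each term: 1·(s + 5)/((s + 5)^2 + 1) ↔ e^(-5t)cos(t); -2·1/((s + 5)^2 + 1) ↔ -2e^(-5t)sin(t).

f(t) = -2*exp(-5*t)*sin(t) + exp(-5*t)*cos(t)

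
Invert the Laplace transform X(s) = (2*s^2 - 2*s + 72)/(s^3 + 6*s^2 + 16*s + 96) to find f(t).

f(t) = sin(4*t) - cos(4*t) + 3*exp(-6*t)

Factor the denominator: s^3 + 6*s^2 + 16*s + 96 = (s + 6)*(s^2 + 16).
Partial fraction decomposition gives [3/(s + 6)] + [-s/(s^2 + 16)] + [4/(s^2 + 16)].
Invert each term: 3/(s + 6) ↔ 3e^(-6t); -1·s/(s^2 + 16) ↔ -cos(4t); 1·4/(s^2 + 16) ↔ sin(4t).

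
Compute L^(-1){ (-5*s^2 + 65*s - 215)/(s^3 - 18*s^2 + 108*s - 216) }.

-5*t^2*exp(6*t)/2 + 5*t*exp(6*t) - 5*exp(6*t)

Factor the denominator: s^3 - 18*s^2 + 108*s - 216 = (s - 6)^3.
Partial fraction decomposition gives [-5/(s - 6)] + [5/(s - 6)^2] + [-5/(s - 6)^3].
Invert each term: -5/(s - 6) ↔ -5e^(6t); 5/(s - 6)^2 ↔ 5t·e^(6t); -5/(s - 6)^3 ↔ (-5/2)t^2·e^(6t).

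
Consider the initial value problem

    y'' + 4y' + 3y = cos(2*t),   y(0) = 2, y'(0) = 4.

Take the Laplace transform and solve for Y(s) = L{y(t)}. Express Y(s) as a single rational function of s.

Y(s) = (2*s^3 + 12*s^2 + 9*s + 48)/(s^4 + 4*s^3 + 7*s^2 + 16*s + 12)

Transform both sides with L{·}.
The derivative rules (L{y''} = s^2 Y - s·y(0) - y'(0) and L{y'} = sY - y(0), with y(0) = 2, y'(0) = 4) turn the left side into (s^2 + 4*s + 3)Y - (2*s + 12).
The right side is L{cos(2*t)} = s/(s^2 + 4).
So (s^2 + 4*s + 3)Y = s/(s^2 + 4) + (2*s + 12).
Divide through and combine into a single rational function.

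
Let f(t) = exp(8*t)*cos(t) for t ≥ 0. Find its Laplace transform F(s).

L{cos(t)} = s/(s^2 + 1).
By the first shifting theorem, multiplying by e^(8t) replaces s with s - 8.

F(s) = (s - 8)/((s - 8)^2 + 1)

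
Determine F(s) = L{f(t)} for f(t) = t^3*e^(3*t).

L{t^3} = 3!/s^4 = 6/s^4.
By the first shifting theorem, multiplying by e^(3t) replaces s with s - 3.

F(s) = 6/(s - 3)^4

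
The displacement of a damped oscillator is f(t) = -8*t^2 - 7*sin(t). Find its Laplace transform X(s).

By linearity of the Laplace transform, transform each term separately.
(-8)·[L{t^2} = 2!/s^3 = 2/s^3]; (-7)·[L{sin(t)} = 1/(s^2 + 1)].

X(s) = -7/(s^2 + 1) - 16/s^3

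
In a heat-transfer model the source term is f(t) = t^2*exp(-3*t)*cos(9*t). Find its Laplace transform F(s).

L{cos(9t)} = s/(s^2 + 81).
Multiplying by e^(-3t) shifts s → s + 3, so L{exp(-3*t)*cos(9*t)} = (s + 3)/((s + 3)^2 + 81).
Then apply L{t^2·g(t)} = (-1)^2 d^2/ds^2[G(s)] with G(s) = (s + 3)/((s + 3)^2 + 81):
differentiating 2 times and applying the sign gives 2*(s + 3)*(s^2 + 6*s - 234)/(s^2 + 6*s + 90)^3.

F(s) = 2*(s + 3)*(s^2 + 6*s - 234)/(s^2 + 6*s + 90)^3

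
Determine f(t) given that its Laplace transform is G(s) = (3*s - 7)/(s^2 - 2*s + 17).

f(t) = -exp(t)*sin(4*t) + 3*exp(t)*cos(4*t)

Complete the square in the denominator: s^2 - 2*s + 17 = (s - 1)^2 + 4^2.
Split the numerator to match: 3*s - 7 = 3·(s - 1) - 1·4.
Invert each term: 3·(s - 1)/((s - 1)^2 + 16) ↔ 3e^(t)cos(4t); -1·4/((s - 1)^2 + 16) ↔ -e^(t)sin(4t).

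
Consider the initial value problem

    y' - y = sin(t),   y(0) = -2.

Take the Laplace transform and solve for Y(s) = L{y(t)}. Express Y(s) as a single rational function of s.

Take the Laplace transform of both sides.
The derivative rules (L{y'} = sY - y(0) = sY - (-2)) turn the left side into (s - 1)Y - (-2).
The right side is L{sin(t)} = 1/(s^2 + 1).
So (s - 1)Y = 1/(s^2 + 1) + (-2).
Divide through and combine into a single rational function.

Y(s) = (-2*s^2 - 1)/(s^3 - s^2 + s - 1)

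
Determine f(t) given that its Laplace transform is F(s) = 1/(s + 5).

f(t) = exp(-5*t)

Since L{e^(-5t)} = 1/(s + 5), the inverse is e^(-5*t).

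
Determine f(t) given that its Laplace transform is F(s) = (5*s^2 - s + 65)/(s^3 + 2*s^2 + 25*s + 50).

f(t) = -sin(5*t) + 2*cos(5*t) + 3*exp(-2*t)

Factor the denominator: s^3 + 2*s^2 + 25*s + 50 = (s + 2)*(s^2 + 25).
Partial fraction decomposition gives [3/(s + 2)] + [2*s/(s^2 + 25)] + [-5/(s^2 + 25)].
Invert each term: 3/(s + 2) ↔ 3e^(-2t); 2·s/(s^2 + 25) ↔ 2cos(5t); -1·5/(s^2 + 25) ↔ -sin(5t).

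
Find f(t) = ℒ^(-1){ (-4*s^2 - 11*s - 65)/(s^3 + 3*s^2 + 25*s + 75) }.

f(t) = -sin(5*t) - 2*cos(5*t) - 2*exp(-3*t)

Factor the denominator: s^3 + 3*s^2 + 25*s + 75 = (s + 3)*(s^2 + 25).
Partial fraction decomposition gives [-2/(s + 3)] + [-2*s/(s^2 + 25)] + [-5/(s^2 + 25)].
Invert each term: -2/(s + 3) ↔ -2e^(-3t); -2·s/(s^2 + 25) ↔ -2cos(5t); -1·5/(s^2 + 25) ↔ -sin(5t).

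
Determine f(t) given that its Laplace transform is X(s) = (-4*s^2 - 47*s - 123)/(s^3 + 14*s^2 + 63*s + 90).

Factor the denominator: s^3 + 14*s^2 + 63*s + 90 = (s + 3)*(s + 5)*(s + 6).
Partial fraction decomposition gives [-3/(s + 3)] + [5/(s + 6)] + [-6/(s + 5)].
Invert each term: -3/(s + 3) ↔ -3e^(-3t); 5/(s + 6) ↔ 5e^(-6t); -6/(s + 5) ↔ -6e^(-5t).

f(t) = -3*exp(-3*t) - 6*exp(-5*t) + 5*exp(-6*t)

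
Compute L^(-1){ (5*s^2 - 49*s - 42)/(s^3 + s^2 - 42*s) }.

Factor the denominator: s^3 + s^2 - 42*s = s*(s - 6)*(s + 7).
Partial fraction decomposition gives [1/s] + [6/(s + 7)] + [-2/(s - 6)].
Invert each term: 1/(s - 0) ↔ e^(0t); 6/(s + 7) ↔ 6e^(-7t); -2/(s - 6) ↔ -2e^(6t).

-2*exp(6*t) + 1 + 6*exp(-7*t)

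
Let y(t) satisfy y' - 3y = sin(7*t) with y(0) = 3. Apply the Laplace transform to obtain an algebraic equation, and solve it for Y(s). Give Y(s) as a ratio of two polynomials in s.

Apply the Laplace transform to the equation.
Using L{y'} = sY - y(0) = sY - 3, the left side becomes (s - 3)Y - (3).
The right side is L{sin(7*t)} = 7/(s^2 + 49).
So (s - 3)Y = 7/(s^2 + 49) + (3).
Solve for Y(s) and write it as one ratio of polynomials.

Y(s) = (3*s^2 + 154)/(s^3 - 3*s^2 + 49*s - 147)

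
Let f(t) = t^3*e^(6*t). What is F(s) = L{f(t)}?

L{t^3} = 3!/s^4 = 6/s^4.
By the first shifting theorem, multiplying by e^(6t) replaces s with s - 6.

F(s) = 6/(s - 6)^4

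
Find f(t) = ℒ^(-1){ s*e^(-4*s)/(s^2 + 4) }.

f(t) = Heaviside(t - 4)*(cos(2*t - 8))

The factor e^(-4s) signals a time shift by c = 4 (second shifting theorem).
L{cos(2t)} = s/(s^2 + 4), so L^-1{s/(s^2 + 4)} = cos(2*t).
Hence the inverse is u(t - 4) times that function evaluated at t - 4.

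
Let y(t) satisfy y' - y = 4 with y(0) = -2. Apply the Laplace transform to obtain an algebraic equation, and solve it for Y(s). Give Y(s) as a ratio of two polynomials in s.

Apply the Laplace transform to the equation.
The derivative rules (L{y'} = sY - y(0) = sY - (-2)) turn the left side into (s - 1)Y - (-2).
The right side is L{4} = 4/s.
So (s - 1)Y = 4/s + (-2).
Solve for Y(s) and write it as one ratio of polynomials.

Y(s) = (-2*s + 4)/(s^2 - s)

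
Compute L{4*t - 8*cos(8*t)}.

By linearity of the Laplace transform, transform each term separately.
(4)·[L{t} = 1!/s^2 = 1/s^2]; (-8)·[L{cos(8t)} = s/(s^2 + 64)].

-8*s/(s^2 + 64) + 4/s^2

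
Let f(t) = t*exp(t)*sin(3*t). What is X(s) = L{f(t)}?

L{sin(3t)} = 3/(s^2 + 9).
Multiplying by e^(t) shifts s → s - 1, so L{exp(t)*sin(3*t)} = 3/((s - 1)^2 + 9).
Then apply L{t·g(t)} = -d/ds[G(s)] with G(s) = 3/((s - 1)^2 + 9):
differentiating 1 time and applying the sign gives 6*(s - 1)/(s^2 - 2*s + 10)^2.

X(s) = 6*(s - 1)/(s^2 - 2*s + 10)^2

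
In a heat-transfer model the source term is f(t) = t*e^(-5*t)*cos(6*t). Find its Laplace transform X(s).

X(s) = (s - 1)*(s + 11)/(s^2 + 10*s + 61)^2

L{cos(6t)} = s/(s^2 + 36).
Multiplying by e^(-5t) shifts s → s + 5, so L{e^(-5*t)*cos(6*t)} = (s + 5)/((s + 5)^2 + 36).
Then apply L{t·g(t)} = -d/ds[G(s)] with G(s) = (s + 5)/((s + 5)^2 + 36):
differentiating 1 time and applying the sign gives (s - 1)*(s + 11)/(s^2 + 10*s + 61)^2.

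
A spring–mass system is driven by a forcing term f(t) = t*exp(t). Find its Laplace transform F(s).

F(s) = (s - 1)^(-2)

L{e^(t)} = 1/(s - 1).
Then apply L{t·g(t)} = -d/ds[G(s)] with G(s) = 1/(s - 1):
differentiating 1 time and applying the sign gives (s - 1)^(-2).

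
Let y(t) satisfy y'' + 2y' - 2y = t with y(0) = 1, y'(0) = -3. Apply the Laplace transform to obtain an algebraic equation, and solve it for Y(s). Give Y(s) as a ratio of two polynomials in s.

Y(s) = (s^3 - s^2 + 1)/(s^4 + 2*s^3 - 2*s^2)

Transform both sides with L{·}.
The derivative rules (L{y''} = s^2 Y - s·y(0) - y'(0) and L{y'} = sY - y(0), with y(0) = 1, y'(0) = -3) turn the left side into (s^2 + 2*s - 2)Y - (s - 1).
The right side is L{t} = s^(-2).
So (s^2 + 2*s - 2)Y = s^(-2) + (s - 1).
Divide through and combine into a single rational function.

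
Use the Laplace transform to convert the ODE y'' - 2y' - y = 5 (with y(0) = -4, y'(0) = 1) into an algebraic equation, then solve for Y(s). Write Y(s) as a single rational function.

Y(s) = (-4*s^2 + 9*s + 5)/(s^3 - 2*s^2 - s)

Apply the Laplace transform to the equation.
The derivative rules (L{y''} = s^2 Y - s·y(0) - y'(0) and L{y'} = sY - y(0), with y(0) = -4, y'(0) = 1) turn the left side into (s^2 - 2*s - 1)Y - (-4*s + 9).
The right side is L{5} = 5/s.
So (s^2 - 2*s - 1)Y = 5/s + (-4*s + 9).
Isolate Y and clear denominators.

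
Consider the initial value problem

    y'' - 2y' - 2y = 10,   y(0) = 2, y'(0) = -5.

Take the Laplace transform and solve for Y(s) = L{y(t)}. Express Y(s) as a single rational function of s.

Take the Laplace transform of both sides.
With L{y''} = s^2 Y - s·y(0) - y'(0) and L{y'} = sY - y(0), with y(0) = 2, y'(0) = -5: the LHS transforms to (s^2 - 2*s - 2)Y - (2*s - 9).
The right side is L{10} = 10/s.
So (s^2 - 2*s - 2)Y = 10/s + (2*s - 9).
Solve for Y(s) and write it as one ratio of polynomials.

Y(s) = (2*s^2 - 9*s + 10)/(s^3 - 2*s^2 - 2*s)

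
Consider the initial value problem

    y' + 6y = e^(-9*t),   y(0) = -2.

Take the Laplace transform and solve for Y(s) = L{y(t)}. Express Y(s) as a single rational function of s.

Y(s) = (-2*s - 17)/(s^2 + 15*s + 54)

Transform both sides with L{·}.
Using L{y'} = sY - y(0) = sY - (-2), the left side becomes (s + 6)Y - (-2).
The right side is L{e^(-9*t)} = 1/(s + 9).
So (s + 6)Y = 1/(s + 9) + (-2).
Divide through and combine into a single rational function.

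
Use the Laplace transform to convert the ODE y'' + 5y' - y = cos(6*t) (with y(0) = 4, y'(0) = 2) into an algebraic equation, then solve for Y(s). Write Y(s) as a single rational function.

Y(s) = (4*s^3 + 22*s^2 + 145*s + 792)/(s^4 + 5*s^3 + 35*s^2 + 180*s - 36)

Laplace-transform each side.
With L{y''} = s^2 Y - s·y(0) - y'(0) and L{y'} = sY - y(0), with y(0) = 4, y'(0) = 2: the LHS transforms to (s^2 + 5*s - 1)Y - (4*s + 22).
The right side is L{cos(6*t)} = s/(s^2 + 36).
So (s^2 + 5*s - 1)Y = s/(s^2 + 36) + (4*s + 22).
Solve for Y(s) and write it as one ratio of polynomials.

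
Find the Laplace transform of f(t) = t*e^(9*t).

L{e^(9t)} = 1/(s - 9).
Then apply L{t·g(t)} = -d/ds[G(s)] with G(s) = 1/(s - 9):
differentiating 1 time and applying the sign gives (s - 9)^(-2).

(s - 9)^(-2)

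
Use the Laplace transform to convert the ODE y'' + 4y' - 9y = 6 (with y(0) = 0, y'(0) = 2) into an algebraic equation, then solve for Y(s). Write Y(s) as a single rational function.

Y(s) = (2*s + 6)/(s^3 + 4*s^2 - 9*s)

Transform both sides with L{·}.
With L{y''} = s^2 Y - s·y(0) - y'(0) and L{y'} = sY - y(0), with y(0) = 0, y'(0) = 2: the LHS transforms to (s^2 + 4*s - 9)Y - (2).
The right side is L{6} = 6/s.
So (s^2 + 4*s - 9)Y = 6/s + (2).
Solve for Y(s) and write it as one ratio of polynomials.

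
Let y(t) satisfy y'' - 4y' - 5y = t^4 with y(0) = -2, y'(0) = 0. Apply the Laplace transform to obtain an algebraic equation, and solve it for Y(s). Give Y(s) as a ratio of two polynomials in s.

Take the Laplace transform of both sides.
Using L{y''} = s^2 Y - s·y(0) - y'(0) and L{y'} = sY - y(0), with y(0) = -2, y'(0) = 0, the left side becomes (s^2 - 4*s - 5)Y - (-2*s + 8).
The right side is L{t^4} = 24/s^5.
So (s^2 - 4*s - 5)Y = 24/s^5 + (-2*s + 8).
Solve for Y(s) and write it as one ratio of polynomials.

Y(s) = (-2*s^6 + 8*s^5 + 24)/(s^7 - 4*s^6 - 5*s^5)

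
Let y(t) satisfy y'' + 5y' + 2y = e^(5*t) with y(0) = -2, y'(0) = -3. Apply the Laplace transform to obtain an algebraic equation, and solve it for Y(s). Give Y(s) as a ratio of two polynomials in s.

Transform both sides with L{·}.
The derivative rules (L{y''} = s^2 Y - s·y(0) - y'(0) and L{y'} = sY - y(0), with y(0) = -2, y'(0) = -3) turn the left side into (s^2 + 5*s + 2)Y - (-2*s - 13).
The right side is L{e^(5*t)} = 1/(s - 5).
So (s^2 + 5*s + 2)Y = 1/(s - 5) + (-2*s - 13).
Divide through and combine into a single rational function.

Y(s) = (-2*s^2 - 3*s + 66)/(s^3 - 23*s - 10)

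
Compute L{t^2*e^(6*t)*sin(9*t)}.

L{sin(9t)} = 9/(s^2 + 81).
Multiplying by e^(6t) shifts s → s - 6, so L{e^(6*t)*sin(9*t)} = 9/((s - 6)^2 + 81).
Then apply L{t^2·g(t)} = (-1)^2 d^2/ds^2[G(s)] with G(s) = 9/((s - 6)^2 + 81):
differentiating 2 times and applying the sign gives 54*(s^2 - 12*s + 9)/(s^2 - 12*s + 117)^3.

54*(s^2 - 12*s + 9)/(s^2 - 12*s + 117)^3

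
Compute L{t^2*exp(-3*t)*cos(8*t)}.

L{cos(8t)} = s/(s^2 + 64).
Multiplying by e^(-3t) shifts s → s + 3, so L{exp(-3*t)*cos(8*t)} = (s + 3)/((s + 3)^2 + 64).
Then apply L{t^2·g(t)} = (-1)^2 d^2/ds^2[H(s)] with H(s) = (s + 3)/((s + 3)^2 + 64):
differentiating 2 times and applying the sign gives 2*(s + 3)*(s^2 + 6*s - 183)/(s^2 + 6*s + 73)^3.

2*(s + 3)*(s^2 + 6*s - 183)/(s^2 + 6*s + 73)^3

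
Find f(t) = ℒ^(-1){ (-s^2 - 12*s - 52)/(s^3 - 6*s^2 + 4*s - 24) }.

Factor the denominator: s^3 - 6*s^2 + 4*s - 24 = (s - 6)*(s^2 + 4).
Partial fraction decomposition gives [-4/(s - 6)] + [3*s/(s^2 + 4)] + [6/(s^2 + 4)].
Invert each term: -4/(s - 6) ↔ -4e^(6t); 3·s/(s^2 + 4) ↔ 3cos(2t); 3·2/(s^2 + 4) ↔ 3sin(2t).

f(t) = -4*exp(6*t) + 3*sin(2*t) + 3*cos(2*t)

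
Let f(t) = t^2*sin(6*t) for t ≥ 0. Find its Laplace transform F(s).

L{sin(6t)} = 6/(s^2 + 36).
Then apply L{t^2·g(t)} = (-1)^2 d^2/ds^2[G(s)] with G(s) = 6/(s^2 + 36):
differentiating 2 times and applying the sign gives 36*(s^2 - 12)/(s^2 + 36)^3.

F(s) = 36*(s^2 - 12)/(s^2 + 36)^3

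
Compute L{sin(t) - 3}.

Apply the Laplace transform termwise.
L{sin(t)} = 1/(s^2 + 1); L{-3} = -3/s.

1/(s^2 + 1) - 3/s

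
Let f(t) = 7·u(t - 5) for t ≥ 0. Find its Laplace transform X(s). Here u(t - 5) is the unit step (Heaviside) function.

By the second shifting theorem, L{u(t - c)·g(t - c)} = e^(-cs)·G(s) with c = 5 and G(s) = L{g(t)}.
L{7} = 7/s.

X(s) = 7*exp(-5*s)/s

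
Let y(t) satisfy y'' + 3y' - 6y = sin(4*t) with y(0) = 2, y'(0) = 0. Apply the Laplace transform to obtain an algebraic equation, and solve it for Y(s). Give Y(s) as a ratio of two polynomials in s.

Y(s) = (2*s^3 + 6*s^2 + 32*s + 100)/(s^4 + 3*s^3 + 10*s^2 + 48*s - 96)

Take the Laplace transform of both sides.
With L{y''} = s^2 Y - s·y(0) - y'(0) and L{y'} = sY - y(0), with y(0) = 2, y'(0) = 0: the LHS transforms to (s^2 + 3*s - 6)Y - (2*s + 6).
The right side is L{sin(4*t)} = 4/(s^2 + 16).
So (s^2 + 3*s - 6)Y = 4/(s^2 + 16) + (2*s + 6).
Divide through and combine into a single rational function.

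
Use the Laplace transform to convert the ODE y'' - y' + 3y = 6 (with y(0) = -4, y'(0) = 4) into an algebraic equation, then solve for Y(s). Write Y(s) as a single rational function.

Apply the Laplace transform to the equation.
The derivative rules (L{y''} = s^2 Y - s·y(0) - y'(0) and L{y'} = sY - y(0), with y(0) = -4, y'(0) = 4) turn the left side into (s^2 - s + 3)Y - (-4*s + 8).
The right side is L{6} = 6/s.
So (s^2 - s + 3)Y = 6/s + (-4*s + 8).
Isolate Y and clear denominators.

Y(s) = (-4*s^2 + 8*s + 6)/(s^3 - s^2 + 3*s)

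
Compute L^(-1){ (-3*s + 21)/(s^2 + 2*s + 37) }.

4*exp(-t)*sin(6*t) - 3*exp(-t)*cos(6*t)

Complete the square in the denominator: s^2 + 2*s + 37 = (s + 1)^2 + 6^2.
Split the numerator to match: -3*s + 21 = -3·(s + 1) + 4·6.
Invert each term: -3·(s + 1)/((s + 1)^2 + 36) ↔ -3e^(-t)cos(6t); 4·6/((s + 1)^2 + 36) ↔ 4e^(-t)sin(6t).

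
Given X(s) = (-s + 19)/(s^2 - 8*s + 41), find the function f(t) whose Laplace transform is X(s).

f(t) = 3*exp(4*t)*sin(5*t) - exp(4*t)*cos(5*t)

Complete the square in the denominator: s^2 - 8*s + 41 = (s - 4)^2 + 5^2.
Split the numerator to match: -s + 19 = -1·(s - 4) + 3·5.
Invert each term: -1·(s - 4)/((s - 4)^2 + 25) ↔ -e^(4t)cos(5t); 3·5/((s - 4)^2 + 25) ↔ 3e^(4t)sin(5t).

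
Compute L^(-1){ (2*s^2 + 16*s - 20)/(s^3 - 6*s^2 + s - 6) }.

Factor the denominator: s^3 - 6*s^2 + s - 6 = (s - 6)*(s^2 + 1).
Partial fraction decomposition gives [4/(s - 6)] + [-2*s/(s^2 + 1)] + [4/(s^2 + 1)].
Invert each term: 4/(s - 6) ↔ 4e^(6t); -2·s/(s^2 + 1) ↔ -2cos(t); 4·1/(s^2 + 1) ↔ 4sin(t).

4*exp(6*t) + 4*sin(t) - 2*cos(t)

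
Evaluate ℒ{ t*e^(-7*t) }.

(s + 7)^(-2)

L{e^(-7t)} = 1/(s + 7).
Then apply L{t·g(t)} = -d/ds[G(s)] with G(s) = 1/(s + 7):
differentiating 1 time and applying the sign gives (s + 7)^(-2).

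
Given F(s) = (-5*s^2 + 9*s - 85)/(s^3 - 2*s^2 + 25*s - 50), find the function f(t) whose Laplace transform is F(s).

f(t) = -3*exp(2*t) + sin(5*t) - 2*cos(5*t)

Factor the denominator: s^3 - 2*s^2 + 25*s - 50 = (s - 2)*(s^2 + 25).
Partial fraction decomposition gives [-3/(s - 2)] + [-2*s/(s^2 + 25)] + [5/(s^2 + 25)].
Invert each term: -3/(s - 2) ↔ -3e^(2t); -2·s/(s^2 + 25) ↔ -2cos(5t); 1·5/(s^2 + 25) ↔ sin(5t).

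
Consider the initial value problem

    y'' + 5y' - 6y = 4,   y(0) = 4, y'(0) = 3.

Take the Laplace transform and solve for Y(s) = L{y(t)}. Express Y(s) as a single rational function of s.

Transform both sides with L{·}.
With L{y''} = s^2 Y - s·y(0) - y'(0) and L{y'} = sY - y(0), with y(0) = 4, y'(0) = 3: the LHS transforms to (s^2 + 5*s - 6)Y - (4*s + 23).
The right side is L{4} = 4/s.
So (s^2 + 5*s - 6)Y = 4/s + (4*s + 23).
Solve for Y(s) and write it as one ratio of polynomials.

Y(s) = (4*s^2 + 23*s + 4)/(s^3 + 5*s^2 - 6*s)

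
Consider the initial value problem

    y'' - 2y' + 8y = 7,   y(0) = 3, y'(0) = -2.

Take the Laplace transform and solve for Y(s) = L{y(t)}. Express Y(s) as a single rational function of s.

Y(s) = (3*s^2 - 8*s + 7)/(s^3 - 2*s^2 + 8*s)

Transform both sides with L{·}.
With L{y''} = s^2 Y - s·y(0) - y'(0) and L{y'} = sY - y(0), with y(0) = 3, y'(0) = -2: the LHS transforms to (s^2 - 2*s + 8)Y - (3*s - 8).
The right side is L{7} = 7/s.
So (s^2 - 2*s + 8)Y = 7/s + (3*s - 8).
Divide through and combine into a single rational function.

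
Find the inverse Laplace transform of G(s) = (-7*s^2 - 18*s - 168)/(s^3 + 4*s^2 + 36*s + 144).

Factor the denominator: s^3 + 4*s^2 + 36*s + 144 = (s + 4)*(s^2 + 36).
Partial fraction decomposition gives [-4/(s + 4)] + [-3*s/(s^2 + 36)] + [-6/(s^2 + 36)].
Invert each term: -4/(s + 4) ↔ -4e^(-4t); -3·s/(s^2 + 36) ↔ -3cos(6t); -1·6/(s^2 + 36) ↔ -sin(6t).

-sin(6*t) - 3*cos(6*t) - 4*exp(-4*t)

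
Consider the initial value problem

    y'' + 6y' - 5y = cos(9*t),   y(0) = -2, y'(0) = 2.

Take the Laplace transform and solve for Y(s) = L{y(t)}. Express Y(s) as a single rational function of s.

Y(s) = (-2*s^3 - 10*s^2 - 161*s - 810)/(s^4 + 6*s^3 + 76*s^2 + 486*s - 405)

Transform both sides with L{·}.
Using L{y''} = s^2 Y - s·y(0) - y'(0) and L{y'} = sY - y(0), with y(0) = -2, y'(0) = 2, the left side becomes (s^2 + 6*s - 5)Y - (-2*s - 10).
The right side is L{cos(9*t)} = s/(s^2 + 81).
So (s^2 + 6*s - 5)Y = s/(s^2 + 81) + (-2*s - 10).
Isolate Y and clear denominators.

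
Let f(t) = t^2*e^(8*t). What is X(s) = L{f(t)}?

X(s) = 2/(s - 8)^3

L{e^(8t)} = 1/(s - 8).
Then apply L{t^2·g(t)} = (-1)^2 d^2/ds^2[G(s)] with G(s) = 1/(s - 8):
differentiating 2 times and applying the sign gives 2/(s - 8)^3.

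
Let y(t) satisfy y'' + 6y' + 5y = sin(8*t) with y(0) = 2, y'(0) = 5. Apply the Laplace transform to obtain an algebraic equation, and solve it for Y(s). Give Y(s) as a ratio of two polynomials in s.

Y(s) = (2*s^3 + 17*s^2 + 128*s + 1096)/(s^4 + 6*s^3 + 69*s^2 + 384*s + 320)

Transform both sides with L{·}.
The derivative rules (L{y''} = s^2 Y - s·y(0) - y'(0) and L{y'} = sY - y(0), with y(0) = 2, y'(0) = 5) turn the left side into (s^2 + 6*s + 5)Y - (2*s + 17).
The right side is L{sin(8*t)} = 8/(s^2 + 64).
So (s^2 + 6*s + 5)Y = 8/(s^2 + 64) + (2*s + 17).
Solve for Y(s) and write it as one ratio of polynomials.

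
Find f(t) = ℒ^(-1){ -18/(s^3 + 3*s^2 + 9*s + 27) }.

Factor the denominator: s^3 + 3*s^2 + 9*s + 27 = (s + 3)*(s^2 + 9).
Partial fraction decomposition gives [-1/(s + 3)] + [s/(s^2 + 9)] + [-3/(s^2 + 9)].
Invert each term: -1/(s + 3) ↔ -e^(-3t); 1·s/(s^2 + 9) ↔ cos(3t); -1·3/(s^2 + 9) ↔ -sin(3t).

f(t) = -sin(3*t) + cos(3*t) - exp(-3*t)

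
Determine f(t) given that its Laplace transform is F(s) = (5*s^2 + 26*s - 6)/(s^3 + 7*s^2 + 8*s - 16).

Factor the denominator: s^3 + 7*s^2 + 8*s - 16 = (s - 1)*(s + 4)^2.
Partial fraction decomposition gives [4/(s + 4)] + [6/(s + 4)^2] + [1/(s - 1)].
Invert each term: 4/(s + 4) ↔ 4e^(-4t); 6/(s + 4)^2 ↔ 6t·e^(-4t); 1/(s - 1) ↔ e^(t).

f(t) = 6*t*exp(-4*t) + exp(t) + 4*exp(-4*t)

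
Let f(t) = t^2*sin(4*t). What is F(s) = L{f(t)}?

L{sin(4t)} = 4/(s^2 + 16).
Then apply L{t^2·g(t)} = (-1)^2 d^2/ds^2[G(s)] with G(s) = 4/(s^2 + 16):
differentiating 2 times and applying the sign gives 8*(3*s^2 - 16)/(s^2 + 16)^3.

F(s) = 8*(3*s^2 - 16)/(s^2 + 16)^3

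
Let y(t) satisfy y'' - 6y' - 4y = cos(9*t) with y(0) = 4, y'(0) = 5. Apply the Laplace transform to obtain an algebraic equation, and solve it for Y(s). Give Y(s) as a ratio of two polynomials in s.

Take the Laplace transform of both sides.
With L{y''} = s^2 Y - s·y(0) - y'(0) and L{y'} = sY - y(0), with y(0) = 4, y'(0) = 5: the LHS transforms to (s^2 - 6*s - 4)Y - (4*s - 19).
The right side is L{cos(9*t)} = s/(s^2 + 81).
So (s^2 - 6*s - 4)Y = s/(s^2 + 81) + (4*s - 19).
Solve for Y(s) and write it as one ratio of polynomials.

Y(s) = (4*s^3 - 19*s^2 + 325*s - 1539)/(s^4 - 6*s^3 + 77*s^2 - 486*s - 324)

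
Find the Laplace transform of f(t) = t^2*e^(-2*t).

L{e^(-2t)} = 1/(s + 2).
Then apply L{t^2·g(t)} = (-1)^2 d^2/ds^2[G(s)] with G(s) = 1/(s + 2):
differentiating 2 times and applying the sign gives 2/(s + 2)^3.

2/(s + 2)^3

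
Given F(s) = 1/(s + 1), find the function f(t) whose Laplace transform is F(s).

f(t) = exp(-t)

Since L{e^(-t)} = 1/(s + 1), the inverse is e^(-t).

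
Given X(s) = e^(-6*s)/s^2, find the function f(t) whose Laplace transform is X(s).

The factor e^(-6s) signals a time shift by c = 6 (second shifting theorem).
L{t} = 1!/s^2 = 1/s^2, so L^-1{s^(-2)} = t.
Hence the inverse is u(t - 6) times that function evaluated at t - 6.

f(t) = Heaviside(t - 6)*(t - 6)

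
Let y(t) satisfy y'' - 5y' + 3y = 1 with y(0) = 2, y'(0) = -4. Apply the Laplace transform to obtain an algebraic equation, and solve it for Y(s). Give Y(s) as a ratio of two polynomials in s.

Y(s) = (2*s^2 - 14*s + 1)/(s^3 - 5*s^2 + 3*s)

Laplace-transform each side.
With L{y''} = s^2 Y - s·y(0) - y'(0) and L{y'} = sY - y(0), with y(0) = 2, y'(0) = -4: the LHS transforms to (s^2 - 5*s + 3)Y - (2*s - 14).
The right side is L{1} = 1/s.
So (s^2 - 5*s + 3)Y = 1/s + (2*s - 14).
Isolate Y and clear denominators.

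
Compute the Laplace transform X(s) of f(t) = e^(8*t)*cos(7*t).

L{cos(7t)} = s/(s^2 + 49).
By the first shifting theorem, multiplying by e^(8t) replaces s with s - 8.

X(s) = (s - 8)/((s - 8)^2 + 49)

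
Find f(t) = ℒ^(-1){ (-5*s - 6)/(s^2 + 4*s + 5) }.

Complete the square in the denominator: s^2 + 4*s + 5 = (s + 2)^2 + 1^2.
Split the numerator to match: -5*s - 6 = -5·(s + 2) + 4·1.
Invert each term: -5·(s + 2)/((s + 2)^2 + 1) ↔ -5e^(-2t)cos(t); 4·1/((s + 2)^2 + 1) ↔ 4e^(-2t)sin(t).

f(t) = 4*exp(-2*t)*sin(t) - 5*exp(-2*t)*cos(t)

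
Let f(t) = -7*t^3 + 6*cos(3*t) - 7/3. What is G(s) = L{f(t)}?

G(s) = 6*s/(s^2 + 9) - 7/(3*s) - 42/s^4

Apply the Laplace transform termwise.
L{-7/3} = (-7/3)/s; (6)·[L{cos(3t)} = s/(s^2 + 9)]; (-7)·[L{t^3} = 3!/s^4 = 6/s^4].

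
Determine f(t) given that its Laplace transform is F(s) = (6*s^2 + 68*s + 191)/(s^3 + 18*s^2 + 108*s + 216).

Factor the denominator: s^3 + 18*s^2 + 108*s + 216 = (s + 6)^3.
Partial fraction decomposition gives [6/(s + 6)] + [-4/(s + 6)^2] + [-1/(s + 6)^3].
Invert each term: 6/(s + 6) ↔ 6e^(-6t); -4/(s + 6)^2 ↔ -4t·e^(-6t); -1/(s + 6)^3 ↔ (-1/2)t^2·e^(-6t).

f(t) = -t^2*exp(-6*t)/2 - 4*t*exp(-6*t) + 6*exp(-6*t)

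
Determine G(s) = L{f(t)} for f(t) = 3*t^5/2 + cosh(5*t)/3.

The transform is linear, so treat each term independently.
(1/3)·[L{cosh(5t)} = s/(s^2 - 25)]; (3/2)·[L{t^5} = 5!/s^6 = 120/s^6].

G(s) = s/(3*(s^2 - 25)) + 180/s^6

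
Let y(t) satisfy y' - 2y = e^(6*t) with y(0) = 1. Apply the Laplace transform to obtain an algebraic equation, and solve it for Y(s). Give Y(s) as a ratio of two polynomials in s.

Apply the Laplace transform to the equation.
The derivative rules (L{y'} = sY - y(0) = sY - 1) turn the left side into (s - 2)Y - (1).
The right side is L{e^(6*t)} = 1/(s - 6).
So (s - 2)Y = 1/(s - 6) + (1).
Isolate Y and clear denominators.

Y(s) = (s - 5)/(s^2 - 8*s + 12)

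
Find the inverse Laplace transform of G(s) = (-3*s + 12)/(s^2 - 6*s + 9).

3*t*exp(3*t) - 3*exp(3*t)

Factor the denominator: s^2 - 6*s + 9 = (s - 3)^2.
Partial fraction decomposition gives [-3/(s - 3)] + [3/(s - 3)^2].
Invert each term: -3/(s - 3) ↔ -3e^(3t); 3/(s - 3)^2 ↔ 3t·e^(3t).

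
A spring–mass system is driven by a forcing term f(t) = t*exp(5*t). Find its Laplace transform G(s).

G(s) = (s - 5)^(-2)

L{t} = 1!/s^2 = 1/s^2.
By the first shifting theorem, multiplying by e^(5t) replaces s with s - 5.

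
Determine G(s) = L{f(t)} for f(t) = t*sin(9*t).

G(s) = 18*s/(s^2 + 81)^2

L{sin(9t)} = 9/(s^2 + 81).
Then apply L{t·g(t)} = -d/ds[H(s)] with H(s) = 9/(s^2 + 81):
differentiating 1 time and applying the sign gives 18*s/(s^2 + 81)^2.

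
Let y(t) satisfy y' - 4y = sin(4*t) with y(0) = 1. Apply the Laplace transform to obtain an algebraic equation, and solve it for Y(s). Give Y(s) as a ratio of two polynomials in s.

Y(s) = (s^2 + 20)/(s^3 - 4*s^2 + 16*s - 64)

Apply the Laplace transform to the equation.
With L{y'} = sY - y(0) = sY - 1: the LHS transforms to (s - 4)Y - (1).
The right side is L{sin(4*t)} = 4/(s^2 + 16).
So (s - 4)Y = 4/(s^2 + 16) + (1).
Divide through and combine into a single rational function.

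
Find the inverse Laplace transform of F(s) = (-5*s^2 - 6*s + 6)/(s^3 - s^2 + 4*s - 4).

-exp(t) - 5*sin(2*t) - 4*cos(2*t)

Factor the denominator: s^3 - s^2 + 4*s - 4 = (s - 1)*(s^2 + 4).
Partial fraction decomposition gives [-1/(s - 1)] + [-4*s/(s^2 + 4)] + [-10/(s^2 + 4)].
Invert each term: -1/(s - 1) ↔ -e^(t); -4·s/(s^2 + 4) ↔ -4cos(2t); -5·2/(s^2 + 4) ↔ -5sin(2t).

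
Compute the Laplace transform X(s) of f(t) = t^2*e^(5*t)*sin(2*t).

X(s) = 4*(3*s^2 - 30*s + 71)/(s^2 - 10*s + 29)^3

L{sin(2t)} = 2/(s^2 + 4).
Multiplying by e^(5t) shifts s → s - 5, so L{e^(5*t)*sin(2*t)} = 2/((s - 5)^2 + 4).
Then apply L{t^2·g(t)} = (-1)^2 d^2/ds^2[G(s)] with G(s) = 2/((s - 5)^2 + 4):
differentiating 2 times and applying the sign gives 4*(3*s^2 - 30*s + 71)/(s^2 - 10*s + 29)^3.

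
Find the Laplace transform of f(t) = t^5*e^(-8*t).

L{t^5} = 5!/s^6 = 120/s^6.
By the first shifting theorem, multiplying by e^(-8t) replaces s with s + 8.

120/(s + 8)^6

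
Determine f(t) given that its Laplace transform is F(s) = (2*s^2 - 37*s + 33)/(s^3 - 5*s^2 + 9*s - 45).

f(t) = -3*exp(5*t) - 4*sin(3*t) + 5*cos(3*t)

Factor the denominator: s^3 - 5*s^2 + 9*s - 45 = (s - 5)*(s^2 + 9).
Partial fraction decomposition gives [-3/(s - 5)] + [5*s/(s^2 + 9)] + [-12/(s^2 + 9)].
Invert each term: -3/(s - 5) ↔ -3e^(5t); 5·s/(s^2 + 9) ↔ 5cos(3t); -4·3/(s^2 + 9) ↔ -4sin(3t).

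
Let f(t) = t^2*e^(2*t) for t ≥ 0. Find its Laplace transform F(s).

F(s) = 2/(s - 2)^3

L{e^(2t)} = 1/(s - 2).
Then apply L{t^2·g(t)} = (-1)^2 d^2/ds^2[G(s)] with G(s) = 1/(s - 2):
differentiating 2 times and applying the sign gives 2/(s - 2)^3.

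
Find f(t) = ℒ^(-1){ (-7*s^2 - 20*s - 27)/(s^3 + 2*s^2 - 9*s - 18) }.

Factor the denominator: s^3 + 2*s^2 - 9*s - 18 = (s - 3)*(s + 2)*(s + 3).
Partial fraction decomposition gives [-5/(s - 3)] + [-5/(s + 3)] + [3/(s + 2)].
Invert each term: -5/(s - 3) ↔ -5e^(3t); -5/(s + 3) ↔ -5e^(-3t); 3/(s + 2) ↔ 3e^(-2t).

f(t) = -5*exp(3*t) + 3*exp(-2*t) - 5*exp(-3*t)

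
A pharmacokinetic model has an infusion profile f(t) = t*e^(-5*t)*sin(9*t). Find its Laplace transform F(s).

F(s) = 18*(s + 5)/(s^2 + 10*s + 106)^2

L{sin(9t)} = 9/(s^2 + 81).
Multiplying by e^(-5t) shifts s → s + 5, so L{e^(-5*t)*sin(9*t)} = 9/((s + 5)^2 + 81).
Then apply L{t·g(t)} = -d/ds[G(s)] with G(s) = 9/((s + 5)^2 + 81):
differentiating 1 time and applying the sign gives 18*(s + 5)/(s^2 + 10*s + 106)^2.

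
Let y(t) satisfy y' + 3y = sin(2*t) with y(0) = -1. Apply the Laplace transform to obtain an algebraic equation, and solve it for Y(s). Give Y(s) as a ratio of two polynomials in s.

Y(s) = (-s^2 - 2)/(s^3 + 3*s^2 + 4*s + 12)

Take the Laplace transform of both sides.
Using L{y'} = sY - y(0) = sY - (-1), the left side becomes (s + 3)Y - (-1).
The right side is L{sin(2*t)} = 2/(s^2 + 4).
So (s + 3)Y = 2/(s^2 + 4) + (-1).
Isolate Y and clear denominators.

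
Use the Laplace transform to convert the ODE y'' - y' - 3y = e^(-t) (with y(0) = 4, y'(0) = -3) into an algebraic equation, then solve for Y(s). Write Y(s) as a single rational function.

Y(s) = (4*s^2 - 3*s - 6)/(s^3 - 4*s - 3)

Transform both sides with L{·}.
The derivative rules (L{y''} = s^2 Y - s·y(0) - y'(0) and L{y'} = sY - y(0), with y(0) = 4, y'(0) = -3) turn the left side into (s^2 - s - 3)Y - (4*s - 7).
The right side is L{e^(-t)} = 1/(s + 1).
So (s^2 - s - 3)Y = 1/(s + 1) + (4*s - 7).
Divide through and combine into a single rational function.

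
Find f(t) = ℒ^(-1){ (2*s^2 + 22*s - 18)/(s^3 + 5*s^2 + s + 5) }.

Factor the denominator: s^3 + 5*s^2 + s + 5 = (s + 5)*(s^2 + 1).
Partial fraction decomposition gives [-3/(s + 5)] + [5*s/(s^2 + 1)] + [-3/(s^2 + 1)].
Invert each term: -3/(s + 5) ↔ -3e^(-5t); 5·s/(s^2 + 1) ↔ 5cos(t); -3·1/(s^2 + 1) ↔ -3sin(t).

f(t) = -3*sin(t) + 5*cos(t) - 3*exp(-5*t)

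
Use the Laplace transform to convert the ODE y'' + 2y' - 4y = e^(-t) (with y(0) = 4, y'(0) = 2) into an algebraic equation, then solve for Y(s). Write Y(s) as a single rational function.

Y(s) = (4*s^2 + 14*s + 11)/(s^3 + 3*s^2 - 2*s - 4)

Apply the Laplace transform to the equation.
With L{y''} = s^2 Y - s·y(0) - y'(0) and L{y'} = sY - y(0), with y(0) = 4, y'(0) = 2: the LHS transforms to (s^2 + 2*s - 4)Y - (4*s + 10).
The right side is L{e^(-t)} = 1/(s + 1).
So (s^2 + 2*s - 4)Y = 1/(s + 1) + (4*s + 10).
Isolate Y and clear denominators.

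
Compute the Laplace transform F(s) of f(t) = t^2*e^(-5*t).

L{e^(-5t)} = 1/(s + 5).
Then apply L{t^2·g(t)} = (-1)^2 d^2/ds^2[G(s)] with G(s) = 1/(s + 5):
differentiating 2 times and applying the sign gives 2/(s + 5)^3.

F(s) = 2/(s + 5)^3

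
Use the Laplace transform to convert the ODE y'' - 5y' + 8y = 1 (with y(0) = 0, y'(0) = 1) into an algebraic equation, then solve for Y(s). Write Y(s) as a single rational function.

Y(s) = (s + 1)/(s^3 - 5*s^2 + 8*s)

Apply the Laplace transform to the equation.
With L{y''} = s^2 Y - s·y(0) - y'(0) and L{y'} = sY - y(0), with y(0) = 0, y'(0) = 1: the LHS transforms to (s^2 - 5*s + 8)Y - (1).
The right side is L{1} = 1/s.
So (s^2 - 5*s + 8)Y = 1/s + (1).
Divide through and combine into a single rational function.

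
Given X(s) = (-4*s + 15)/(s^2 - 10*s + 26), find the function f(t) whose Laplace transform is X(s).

Complete the square in the denominator: s^2 - 10*s + 26 = (s - 5)^2 + 1^2.
Split the numerator to match: -4*s + 15 = -4·(s - 5) - 5·1.
Invert each term: -4·(s - 5)/((s - 5)^2 + 1) ↔ -4e^(5t)cos(t); -5·1/((s - 5)^2 + 1) ↔ -5e^(5t)sin(t).

f(t) = -5*exp(5*t)*sin(t) - 4*exp(5*t)*cos(t)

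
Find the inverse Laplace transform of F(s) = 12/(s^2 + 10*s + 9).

3*exp(-5*t)*sinh(4*t)

Rewrite the denominator: s^2 + 10*s + 9 = (s + 5)^2 - 16.
The form in (s + 5) signals a first-shifting-theorem factor e^(-5t).
Since L{sinh(4t)} = 4/(s^2 - 16), the inverse is e^(-5*t)*sinh(4*t), scaled by 3.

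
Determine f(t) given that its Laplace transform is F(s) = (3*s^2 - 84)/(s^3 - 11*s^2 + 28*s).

f(t) = 3*exp(7*t) + 3*exp(4*t) - 3

Factor the denominator: s^3 - 11*s^2 + 28*s = s*(s - 7)*(s - 4).
Partial fraction decomposition gives [-3/s] + [3/(s - 4)] + [3/(s - 7)].
Invert each term: -3/(s - 0) ↔ -3e^(0t); 3/(s - 4) ↔ 3e^(4t); 3/(s - 7) ↔ 3e^(7t).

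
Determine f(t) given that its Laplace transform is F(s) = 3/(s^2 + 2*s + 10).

Rewrite the denominator: s^2 + 2*s + 10 = (s + 1)^2 + 9.
The form in (s + 1) signals a first-shifting-theorem factor e^(-t).
Since L{sin(3t)} = 3/(s^2 + 9), the inverse is exp(-t)*sin(3*t).

f(t) = exp(-t)*sin(3*t)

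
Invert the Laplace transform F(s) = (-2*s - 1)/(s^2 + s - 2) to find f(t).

f(t) = -exp(t) - exp(-2*t)

Factor the denominator: s^2 + s - 2 = (s - 1)*(s + 2).
Partial fraction decomposition gives [-1/(s - 1)] + [-1/(s + 2)].
Invert each term: -1/(s - 1) ↔ -e^(t); -1/(s + 2) ↔ -e^(-2t).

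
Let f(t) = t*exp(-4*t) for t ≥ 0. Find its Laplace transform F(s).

F(s) = (s + 4)^(-2)

L{t} = 1!/s^2 = 1/s^2.
By the first shifting theorem, multiplying by e^(-4t) replaces s with s + 4.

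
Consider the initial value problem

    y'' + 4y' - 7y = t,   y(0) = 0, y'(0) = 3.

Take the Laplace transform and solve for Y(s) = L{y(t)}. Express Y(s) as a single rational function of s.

Apply the Laplace transform to the equation.
Using L{y''} = s^2 Y - s·y(0) - y'(0) and L{y'} = sY - y(0), with y(0) = 0, y'(0) = 3, the left side becomes (s^2 + 4*s - 7)Y - (3).
The right side is L{t} = s^(-2).
So (s^2 + 4*s - 7)Y = s^(-2) + (3).
Solve for Y(s) and write it as one ratio of polynomials.

Y(s) = (3*s^2 + 1)/(s^4 + 4*s^3 - 7*s^2)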